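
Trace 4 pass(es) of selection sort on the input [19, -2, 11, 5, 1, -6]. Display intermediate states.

Pass 1: Select minimum -6 at index 5, swap -> [-6, -2, 11, 5, 1, 19]
Pass 2: Select minimum -2 at index 1, swap -> [-6, -2, 11, 5, 1, 19]
Pass 3: Select minimum 1 at index 4, swap -> [-6, -2, 1, 5, 11, 19]
Pass 4: Select minimum 5 at index 3, swap -> [-6, -2, 1, 5, 11, 19]


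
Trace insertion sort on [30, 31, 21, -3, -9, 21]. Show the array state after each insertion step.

First element 30 is already 'sorted'
Insert 31: shifted 0 elements -> [30, 31, 21, -3, -9, 21]
Insert 21: shifted 2 elements -> [21, 30, 31, -3, -9, 21]
Insert -3: shifted 3 elements -> [-3, 21, 30, 31, -9, 21]
Insert -9: shifted 4 elements -> [-9, -3, 21, 30, 31, 21]
Insert 21: shifted 2 elements -> [-9, -3, 21, 21, 30, 31]


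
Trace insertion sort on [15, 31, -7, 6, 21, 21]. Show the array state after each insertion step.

First element 15 is already 'sorted'
Insert 31: shifted 0 elements -> [15, 31, -7, 6, 21, 21]
Insert -7: shifted 2 elements -> [-7, 15, 31, 6, 21, 21]
Insert 6: shifted 2 elements -> [-7, 6, 15, 31, 21, 21]
Insert 21: shifted 1 elements -> [-7, 6, 15, 21, 31, 21]
Insert 21: shifted 1 elements -> [-7, 6, 15, 21, 21, 31]


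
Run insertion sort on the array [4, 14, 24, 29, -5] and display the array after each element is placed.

First element 4 is already 'sorted'
Insert 14: shifted 0 elements -> [4, 14, 24, 29, -5]
Insert 24: shifted 0 elements -> [4, 14, 24, 29, -5]
Insert 29: shifted 0 elements -> [4, 14, 24, 29, -5]
Insert -5: shifted 4 elements -> [-5, 4, 14, 24, 29]


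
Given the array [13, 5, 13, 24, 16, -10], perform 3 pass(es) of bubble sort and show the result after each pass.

After pass 1: [5, 13, 13, 16, -10, 24] (3 swaps)
After pass 2: [5, 13, 13, -10, 16, 24] (1 swaps)
After pass 3: [5, 13, -10, 13, 16, 24] (1 swaps)
Total swaps: 5


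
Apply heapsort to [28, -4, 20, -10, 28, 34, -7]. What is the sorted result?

Build heap: [34, 28, 28, -10, -4, 20, -7]
Extract 34: [28, -4, 28, -10, -7, 20, 34]
Extract 28: [28, -4, 20, -10, -7, 28, 34]
Extract 28: [20, -4, -7, -10, 28, 28, 34]
Extract 20: [-4, -10, -7, 20, 28, 28, 34]
Extract -4: [-7, -10, -4, 20, 28, 28, 34]
Extract -7: [-10, -7, -4, 20, 28, 28, 34]


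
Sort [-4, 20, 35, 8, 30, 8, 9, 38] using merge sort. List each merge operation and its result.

Divide and conquer:
  Merge [-4] + [20] -> [-4, 20]
  Merge [35] + [8] -> [8, 35]
  Merge [-4, 20] + [8, 35] -> [-4, 8, 20, 35]
  Merge [30] + [8] -> [8, 30]
  Merge [9] + [38] -> [9, 38]
  Merge [8, 30] + [9, 38] -> [8, 9, 30, 38]
  Merge [-4, 8, 20, 35] + [8, 9, 30, 38] -> [-4, 8, 8, 9, 20, 30, 35, 38]


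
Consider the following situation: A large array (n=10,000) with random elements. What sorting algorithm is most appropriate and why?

Best choice: Quicksort or Mergesort
Reason: Both have O(n log n) average case; quicksort has lower constant factors


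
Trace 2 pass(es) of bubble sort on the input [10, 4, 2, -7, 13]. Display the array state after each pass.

After pass 1: [4, 2, -7, 10, 13] (3 swaps)
After pass 2: [2, -7, 4, 10, 13] (2 swaps)
Total swaps: 5


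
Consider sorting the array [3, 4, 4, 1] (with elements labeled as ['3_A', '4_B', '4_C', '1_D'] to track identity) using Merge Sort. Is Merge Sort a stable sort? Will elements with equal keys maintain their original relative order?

Trace Merge Sort on the labeled array (the key is the number; the letter only tracks identity):
  Merge [3_A] + [4_B] -> [3_A, 4_B]
  Merge [4_C] + [1_D] -> [1_D, 4_C]
  Merge [3_A, 4_B] + [1_D, 4_C] -> [1_D, 3_A, 4_B, 4_C]
Final order: [1_D, 3_A, 4_B, 4_C]
Equal keys:
  value 4: originally 4_B, 4_C; after sorting 4_B, 4_C -> order preserved
All equal keys kept their original relative order. Merge Sort is stable: when the heads of the two halves are equal the merge takes from the left half first.
Answer: Stable


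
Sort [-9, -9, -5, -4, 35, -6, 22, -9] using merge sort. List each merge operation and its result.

Divide and conquer:
  Merge [-9] + [-9] -> [-9, -9]
  Merge [-5] + [-4] -> [-5, -4]
  Merge [-9, -9] + [-5, -4] -> [-9, -9, -5, -4]
  Merge [35] + [-6] -> [-6, 35]
  Merge [22] + [-9] -> [-9, 22]
  Merge [-6, 35] + [-9, 22] -> [-9, -6, 22, 35]
  Merge [-9, -9, -5, -4] + [-9, -6, 22, 35] -> [-9, -9, -9, -6, -5, -4, 22, 35]


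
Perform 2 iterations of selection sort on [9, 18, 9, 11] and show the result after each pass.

Pass 1: Select minimum 9 at index 0, swap -> [9, 18, 9, 11]
Pass 2: Select minimum 9 at index 2, swap -> [9, 9, 18, 11]


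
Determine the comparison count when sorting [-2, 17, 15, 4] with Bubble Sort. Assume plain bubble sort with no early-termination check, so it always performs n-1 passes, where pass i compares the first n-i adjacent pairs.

Pass 1: compare adjacent pairs (0,1)..(2,3) = 3 comparison(s), 2 swap(s) -> [-2, 15, 4, 17]
Pass 2: compare adjacent pairs (0,1)..(1,2) = 2 comparison(s), 1 swap(s) -> [-2, 4, 15, 17]
Pass 3: compare adjacent pairs (0,1)..(0,1) = 1 comparison(s), 0 swap(s) -> [-2, 4, 15, 17]
Total comparisons: 3 + 2 + 1 = 6


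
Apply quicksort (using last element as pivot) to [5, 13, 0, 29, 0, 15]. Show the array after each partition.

Partition 1: pivot=15 at index 4 -> [5, 13, 0, 0, 15, 29]
Partition 2: pivot=0 at index 1 -> [0, 0, 5, 13, 15, 29]
Partition 3: pivot=13 at index 3 -> [0, 0, 5, 13, 15, 29]


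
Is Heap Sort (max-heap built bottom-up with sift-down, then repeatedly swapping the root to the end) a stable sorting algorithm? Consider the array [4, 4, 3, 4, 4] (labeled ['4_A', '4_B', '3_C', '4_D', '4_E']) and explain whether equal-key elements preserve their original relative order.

Trace Heap Sort on the labeled array (the key is the number; the letter only tracks identity):
  Build max-heap: [4_A, 4_B, 3_C, 4_D, 4_E]
  Swap root 4_A to index 4, re-heapify first 4 -> [4_E, 4_B, 3_C, 4_D, 4_A]
  Swap root 4_E to index 3, re-heapify first 3 -> [4_D, 4_B, 3_C, 4_E, 4_A]
  Swap root 4_D to index 2, re-heapify first 2 -> [4_B, 3_C, 4_D, 4_E, 4_A]
  Swap root 4_B to index 1, re-heapify first 1 -> [3_C, 4_B, 4_D, 4_E, 4_A]
Final order: [3_C, 4_B, 4_D, 4_E, 4_A]
Equal keys:
  value 4: originally 4_A, 4_B, 4_D, 4_E; after sorting 4_B, 4_D, 4_E, 4_A -> order changed
Equal keys were reordered, so Heap Sort is not stable: heap construction and root-to-end swaps move elements without regard to the original order of equal keys. (One such input is enough; an unstable sort may happen to preserve order on other inputs, but it gives no guarantee.)
Answer: Not stable


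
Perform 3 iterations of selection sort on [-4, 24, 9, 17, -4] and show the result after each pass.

Pass 1: Select minimum -4 at index 0, swap -> [-4, 24, 9, 17, -4]
Pass 2: Select minimum -4 at index 4, swap -> [-4, -4, 9, 17, 24]
Pass 3: Select minimum 9 at index 2, swap -> [-4, -4, 9, 17, 24]


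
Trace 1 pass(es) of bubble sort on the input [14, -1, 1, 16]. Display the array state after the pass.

After pass 1: [-1, 1, 14, 16] (2 swaps)
Total swaps: 2


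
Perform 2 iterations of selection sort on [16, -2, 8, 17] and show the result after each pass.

Pass 1: Select minimum -2 at index 1, swap -> [-2, 16, 8, 17]
Pass 2: Select minimum 8 at index 2, swap -> [-2, 8, 16, 17]


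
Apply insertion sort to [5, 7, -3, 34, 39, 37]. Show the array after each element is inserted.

First element 5 is already 'sorted'
Insert 7: shifted 0 elements -> [5, 7, -3, 34, 39, 37]
Insert -3: shifted 2 elements -> [-3, 5, 7, 34, 39, 37]
Insert 34: shifted 0 elements -> [-3, 5, 7, 34, 39, 37]
Insert 39: shifted 0 elements -> [-3, 5, 7, 34, 39, 37]
Insert 37: shifted 1 elements -> [-3, 5, 7, 34, 37, 39]


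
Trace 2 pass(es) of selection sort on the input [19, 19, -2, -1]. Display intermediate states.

Pass 1: Select minimum -2 at index 2, swap -> [-2, 19, 19, -1]
Pass 2: Select minimum -1 at index 3, swap -> [-2, -1, 19, 19]


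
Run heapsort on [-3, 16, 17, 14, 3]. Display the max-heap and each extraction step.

Build heap: [17, 16, -3, 14, 3]
Extract 17: [16, 14, -3, 3, 17]
Extract 16: [14, 3, -3, 16, 17]
Extract 14: [3, -3, 14, 16, 17]
Extract 3: [-3, 3, 14, 16, 17]


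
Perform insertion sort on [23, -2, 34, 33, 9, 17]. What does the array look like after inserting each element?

First element 23 is already 'sorted'
Insert -2: shifted 1 elements -> [-2, 23, 34, 33, 9, 17]
Insert 34: shifted 0 elements -> [-2, 23, 34, 33, 9, 17]
Insert 33: shifted 1 elements -> [-2, 23, 33, 34, 9, 17]
Insert 9: shifted 3 elements -> [-2, 9, 23, 33, 34, 17]
Insert 17: shifted 3 elements -> [-2, 9, 17, 23, 33, 34]


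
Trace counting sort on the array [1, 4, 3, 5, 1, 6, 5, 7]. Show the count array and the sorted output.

Count array: [0, 2, 0, 1, 1, 2, 1, 1]
(count[i] = number of elements equal to i)
Cumulative count: [0, 2, 2, 3, 4, 6, 7, 8]
Sorted: [1, 1, 3, 4, 5, 5, 6, 7]


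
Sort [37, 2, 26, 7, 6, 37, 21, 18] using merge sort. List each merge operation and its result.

Divide and conquer:
  Merge [37] + [2] -> [2, 37]
  Merge [26] + [7] -> [7, 26]
  Merge [2, 37] + [7, 26] -> [2, 7, 26, 37]
  Merge [6] + [37] -> [6, 37]
  Merge [21] + [18] -> [18, 21]
  Merge [6, 37] + [18, 21] -> [6, 18, 21, 37]
  Merge [2, 7, 26, 37] + [6, 18, 21, 37] -> [2, 6, 7, 18, 21, 26, 37, 37]


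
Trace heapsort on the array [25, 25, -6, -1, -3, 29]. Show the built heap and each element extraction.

Build heap: [29, 25, 25, -1, -3, -6]
Extract 29: [25, -1, 25, -6, -3, 29]
Extract 25: [25, -1, -3, -6, 25, 29]
Extract 25: [-1, -6, -3, 25, 25, 29]
Extract -1: [-3, -6, -1, 25, 25, 29]
Extract -3: [-6, -3, -1, 25, 25, 29]


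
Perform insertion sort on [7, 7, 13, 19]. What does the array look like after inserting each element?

First element 7 is already 'sorted'
Insert 7: shifted 0 elements -> [7, 7, 13, 19]
Insert 13: shifted 0 elements -> [7, 7, 13, 19]
Insert 19: shifted 0 elements -> [7, 7, 13, 19]


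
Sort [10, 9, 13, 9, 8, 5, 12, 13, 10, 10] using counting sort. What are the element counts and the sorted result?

Count array: [0, 0, 0, 0, 0, 1, 0, 0, 1, 2, 3, 0, 1, 2]
(count[i] = number of elements equal to i)
Cumulative count: [0, 0, 0, 0, 0, 1, 1, 1, 2, 4, 7, 7, 8, 10]
Sorted: [5, 8, 9, 9, 10, 10, 10, 12, 13, 13]


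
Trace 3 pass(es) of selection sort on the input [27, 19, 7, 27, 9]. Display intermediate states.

Pass 1: Select minimum 7 at index 2, swap -> [7, 19, 27, 27, 9]
Pass 2: Select minimum 9 at index 4, swap -> [7, 9, 27, 27, 19]
Pass 3: Select minimum 19 at index 4, swap -> [7, 9, 19, 27, 27]


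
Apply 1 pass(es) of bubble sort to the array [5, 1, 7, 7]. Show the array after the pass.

After pass 1: [1, 5, 7, 7] (1 swaps)
Total swaps: 1


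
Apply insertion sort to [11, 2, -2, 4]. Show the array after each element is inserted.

First element 11 is already 'sorted'
Insert 2: shifted 1 elements -> [2, 11, -2, 4]
Insert -2: shifted 2 elements -> [-2, 2, 11, 4]
Insert 4: shifted 1 elements -> [-2, 2, 4, 11]


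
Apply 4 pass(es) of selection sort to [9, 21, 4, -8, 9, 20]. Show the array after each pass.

Pass 1: Select minimum -8 at index 3, swap -> [-8, 21, 4, 9, 9, 20]
Pass 2: Select minimum 4 at index 2, swap -> [-8, 4, 21, 9, 9, 20]
Pass 3: Select minimum 9 at index 3, swap -> [-8, 4, 9, 21, 9, 20]
Pass 4: Select minimum 9 at index 4, swap -> [-8, 4, 9, 9, 21, 20]


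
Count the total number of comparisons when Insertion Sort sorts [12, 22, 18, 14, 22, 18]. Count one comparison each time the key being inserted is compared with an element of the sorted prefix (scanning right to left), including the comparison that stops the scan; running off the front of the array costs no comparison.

Insert 22: 12 <= 22 (stop) = 1 comparison(s) -> [12, 22, 18, 14, 22, 18]
Insert 18: 22 > 18 (shift), 12 <= 18 (stop) = 2 comparison(s) -> [12, 18, 22, 14, 22, 18]
Insert 14: 22 > 14 (shift), 18 > 14 (shift), 12 <= 14 (stop) = 3 comparison(s) -> [12, 14, 18, 22, 22, 18]
Insert 22: 22 <= 22 (stop) = 1 comparison(s) -> [12, 14, 18, 22, 22, 18]
Insert 18: 22 > 18 (shift), 22 > 18 (shift), 18 <= 18 (stop) = 3 comparison(s) -> [12, 14, 18, 18, 22, 22]
Total comparisons: 1 + 2 + 3 + 1 + 3 = 10


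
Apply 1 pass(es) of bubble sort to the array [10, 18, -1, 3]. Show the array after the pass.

After pass 1: [10, -1, 3, 18] (2 swaps)
Total swaps: 2


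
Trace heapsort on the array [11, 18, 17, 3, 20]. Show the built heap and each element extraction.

Build heap: [20, 18, 17, 3, 11]
Extract 20: [18, 11, 17, 3, 20]
Extract 18: [17, 11, 3, 18, 20]
Extract 17: [11, 3, 17, 18, 20]
Extract 11: [3, 11, 17, 18, 20]


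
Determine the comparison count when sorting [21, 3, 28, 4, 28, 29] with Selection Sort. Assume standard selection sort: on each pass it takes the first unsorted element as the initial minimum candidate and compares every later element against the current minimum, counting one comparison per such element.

Pass 1: scan indices 1..5 for the minimum = 5 comparison(s); min is 3, place at index 0 -> [3, 21, 28, 4, 28, 29]
Pass 2: scan indices 2..5 for the minimum = 4 comparison(s); min is 4, place at index 1 -> [3, 4, 28, 21, 28, 29]
Pass 3: scan indices 3..5 for the minimum = 3 comparison(s); min is 21, place at index 2 -> [3, 4, 21, 28, 28, 29]
Pass 4: scan indices 4..5 for the minimum = 2 comparison(s); min is 28, place at index 3 -> [3, 4, 21, 28, 28, 29]
Pass 5: scan indices 5..5 for the minimum = 1 comparison(s); min is 28, place at index 4 -> [3, 4, 21, 28, 28, 29]
Selection sort always scans the whole unsorted suffix, so the count is (n-1) + (n-2) + ... + 1 = n(n-1)/2 = 6*5/2 = 15 regardless of the input order.
Total comparisons: 5 + 4 + 3 + 2 + 1 = 15


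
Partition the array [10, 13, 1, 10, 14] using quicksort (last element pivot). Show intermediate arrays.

Partition 1: pivot=14 at index 4 -> [10, 13, 1, 10, 14]
Partition 2: pivot=10 at index 2 -> [10, 1, 10, 13, 14]
Partition 3: pivot=1 at index 0 -> [1, 10, 10, 13, 14]


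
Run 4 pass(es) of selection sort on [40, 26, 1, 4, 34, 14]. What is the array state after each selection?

Pass 1: Select minimum 1 at index 2, swap -> [1, 26, 40, 4, 34, 14]
Pass 2: Select minimum 4 at index 3, swap -> [1, 4, 40, 26, 34, 14]
Pass 3: Select minimum 14 at index 5, swap -> [1, 4, 14, 26, 34, 40]
Pass 4: Select minimum 26 at index 3, swap -> [1, 4, 14, 26, 34, 40]


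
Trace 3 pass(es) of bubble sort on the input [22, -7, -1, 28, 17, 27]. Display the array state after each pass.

After pass 1: [-7, -1, 22, 17, 27, 28] (4 swaps)
After pass 2: [-7, -1, 17, 22, 27, 28] (1 swaps)
After pass 3: [-7, -1, 17, 22, 27, 28] (0 swaps)
Total swaps: 5


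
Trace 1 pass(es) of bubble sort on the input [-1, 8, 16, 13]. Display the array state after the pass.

After pass 1: [-1, 8, 13, 16] (1 swaps)
Total swaps: 1


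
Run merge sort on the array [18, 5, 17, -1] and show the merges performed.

Divide and conquer:
  Merge [18] + [5] -> [5, 18]
  Merge [17] + [-1] -> [-1, 17]
  Merge [5, 18] + [-1, 17] -> [-1, 5, 17, 18]


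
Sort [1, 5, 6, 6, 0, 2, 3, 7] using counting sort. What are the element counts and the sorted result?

Count array: [1, 1, 1, 1, 0, 1, 2, 1]
(count[i] = number of elements equal to i)
Cumulative count: [1, 2, 3, 4, 4, 5, 7, 8]
Sorted: [0, 1, 2, 3, 5, 6, 6, 7]


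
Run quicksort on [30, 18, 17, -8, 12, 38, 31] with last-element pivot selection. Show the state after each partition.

Partition 1: pivot=31 at index 5 -> [30, 18, 17, -8, 12, 31, 38]
Partition 2: pivot=12 at index 1 -> [-8, 12, 17, 30, 18, 31, 38]
Partition 3: pivot=18 at index 3 -> [-8, 12, 17, 18, 30, 31, 38]


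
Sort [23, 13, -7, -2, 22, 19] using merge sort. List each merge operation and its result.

Divide and conquer:
  Merge [13] + [-7] -> [-7, 13]
  Merge [23] + [-7, 13] -> [-7, 13, 23]
  Merge [22] + [19] -> [19, 22]
  Merge [-2] + [19, 22] -> [-2, 19, 22]
  Merge [-7, 13, 23] + [-2, 19, 22] -> [-7, -2, 13, 19, 22, 23]


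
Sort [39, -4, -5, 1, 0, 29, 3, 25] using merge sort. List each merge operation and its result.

Divide and conquer:
  Merge [39] + [-4] -> [-4, 39]
  Merge [-5] + [1] -> [-5, 1]
  Merge [-4, 39] + [-5, 1] -> [-5, -4, 1, 39]
  Merge [0] + [29] -> [0, 29]
  Merge [3] + [25] -> [3, 25]
  Merge [0, 29] + [3, 25] -> [0, 3, 25, 29]
  Merge [-5, -4, 1, 39] + [0, 3, 25, 29] -> [-5, -4, 0, 1, 3, 25, 29, 39]


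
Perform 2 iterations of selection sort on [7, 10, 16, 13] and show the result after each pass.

Pass 1: Select minimum 7 at index 0, swap -> [7, 10, 16, 13]
Pass 2: Select minimum 10 at index 1, swap -> [7, 10, 16, 13]


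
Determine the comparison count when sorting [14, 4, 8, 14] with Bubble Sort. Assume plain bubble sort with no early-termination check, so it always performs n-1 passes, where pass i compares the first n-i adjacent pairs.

Pass 1: compare adjacent pairs (0,1)..(2,3) = 3 comparison(s), 2 swap(s) -> [4, 8, 14, 14]
Pass 2: compare adjacent pairs (0,1)..(1,2) = 2 comparison(s), 0 swap(s) -> [4, 8, 14, 14]
Pass 3: compare adjacent pairs (0,1)..(0,1) = 1 comparison(s), 0 swap(s) -> [4, 8, 14, 14]
Total comparisons: 3 + 2 + 1 = 6


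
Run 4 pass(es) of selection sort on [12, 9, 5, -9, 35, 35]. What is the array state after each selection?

Pass 1: Select minimum -9 at index 3, swap -> [-9, 9, 5, 12, 35, 35]
Pass 2: Select minimum 5 at index 2, swap -> [-9, 5, 9, 12, 35, 35]
Pass 3: Select minimum 9 at index 2, swap -> [-9, 5, 9, 12, 35, 35]
Pass 4: Select minimum 12 at index 3, swap -> [-9, 5, 9, 12, 35, 35]


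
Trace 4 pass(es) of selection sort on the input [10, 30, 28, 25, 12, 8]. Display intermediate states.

Pass 1: Select minimum 8 at index 5, swap -> [8, 30, 28, 25, 12, 10]
Pass 2: Select minimum 10 at index 5, swap -> [8, 10, 28, 25, 12, 30]
Pass 3: Select minimum 12 at index 4, swap -> [8, 10, 12, 25, 28, 30]
Pass 4: Select minimum 25 at index 3, swap -> [8, 10, 12, 25, 28, 30]


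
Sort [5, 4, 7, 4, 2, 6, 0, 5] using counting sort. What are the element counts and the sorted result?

Count array: [1, 0, 1, 0, 2, 2, 1, 1]
(count[i] = number of elements equal to i)
Cumulative count: [1, 1, 2, 2, 4, 6, 7, 8]
Sorted: [0, 2, 4, 4, 5, 5, 6, 7]


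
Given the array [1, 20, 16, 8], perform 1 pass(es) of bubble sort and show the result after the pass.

After pass 1: [1, 16, 8, 20] (2 swaps)
Total swaps: 2


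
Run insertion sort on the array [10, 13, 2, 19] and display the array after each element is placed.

First element 10 is already 'sorted'
Insert 13: shifted 0 elements -> [10, 13, 2, 19]
Insert 2: shifted 2 elements -> [2, 10, 13, 19]
Insert 19: shifted 0 elements -> [2, 10, 13, 19]


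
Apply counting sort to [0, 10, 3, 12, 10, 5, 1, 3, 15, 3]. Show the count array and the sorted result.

Count array: [1, 1, 0, 3, 0, 1, 0, 0, 0, 0, 2, 0, 1, 0, 0, 1]
(count[i] = number of elements equal to i)
Cumulative count: [1, 2, 2, 5, 5, 6, 6, 6, 6, 6, 8, 8, 9, 9, 9, 10]
Sorted: [0, 1, 3, 3, 3, 5, 10, 10, 12, 15]


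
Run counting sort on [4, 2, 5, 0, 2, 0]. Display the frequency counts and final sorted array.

Count array: [2, 0, 2, 0, 1, 1]
(count[i] = number of elements equal to i)
Cumulative count: [2, 2, 4, 4, 5, 6]
Sorted: [0, 0, 2, 2, 4, 5]


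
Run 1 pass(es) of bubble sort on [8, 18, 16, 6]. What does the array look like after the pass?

After pass 1: [8, 16, 6, 18] (2 swaps)
Total swaps: 2


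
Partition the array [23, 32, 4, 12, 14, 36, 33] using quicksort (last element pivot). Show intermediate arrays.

Partition 1: pivot=33 at index 5 -> [23, 32, 4, 12, 14, 33, 36]
Partition 2: pivot=14 at index 2 -> [4, 12, 14, 32, 23, 33, 36]
Partition 3: pivot=12 at index 1 -> [4, 12, 14, 32, 23, 33, 36]
Partition 4: pivot=23 at index 3 -> [4, 12, 14, 23, 32, 33, 36]


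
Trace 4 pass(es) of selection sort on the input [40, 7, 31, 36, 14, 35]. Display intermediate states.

Pass 1: Select minimum 7 at index 1, swap -> [7, 40, 31, 36, 14, 35]
Pass 2: Select minimum 14 at index 4, swap -> [7, 14, 31, 36, 40, 35]
Pass 3: Select minimum 31 at index 2, swap -> [7, 14, 31, 36, 40, 35]
Pass 4: Select minimum 35 at index 5, swap -> [7, 14, 31, 35, 40, 36]


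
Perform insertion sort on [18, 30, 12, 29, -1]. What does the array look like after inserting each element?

First element 18 is already 'sorted'
Insert 30: shifted 0 elements -> [18, 30, 12, 29, -1]
Insert 12: shifted 2 elements -> [12, 18, 30, 29, -1]
Insert 29: shifted 1 elements -> [12, 18, 29, 30, -1]
Insert -1: shifted 4 elements -> [-1, 12, 18, 29, 30]


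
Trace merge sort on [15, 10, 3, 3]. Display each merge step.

Divide and conquer:
  Merge [15] + [10] -> [10, 15]
  Merge [3] + [3] -> [3, 3]
  Merge [10, 15] + [3, 3] -> [3, 3, 10, 15]


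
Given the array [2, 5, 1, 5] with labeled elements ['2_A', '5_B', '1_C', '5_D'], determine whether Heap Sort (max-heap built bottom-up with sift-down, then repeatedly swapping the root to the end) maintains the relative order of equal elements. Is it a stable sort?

Trace Heap Sort on the labeled array (the key is the number; the letter only tracks identity):
  Build max-heap: [5_B, 5_D, 1_C, 2_A]
  Swap root 5_B to index 3, re-heapify first 3 -> [5_D, 2_A, 1_C, 5_B]
  Swap root 5_D to index 2, re-heapify first 2 -> [2_A, 1_C, 5_D, 5_B]
  Swap root 2_A to index 1, re-heapify first 1 -> [1_C, 2_A, 5_D, 5_B]
Final order: [1_C, 2_A, 5_D, 5_B]
Equal keys:
  value 5: originally 5_B, 5_D; after sorting 5_D, 5_B -> order changed
Equal keys were reordered, so Heap Sort is not stable: heap construction and root-to-end swaps move elements without regard to the original order of equal keys. (One such input is enough; an unstable sort may happen to preserve order on other inputs, but it gives no guarantee.)
Answer: Not stable


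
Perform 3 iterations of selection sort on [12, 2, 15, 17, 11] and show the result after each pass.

Pass 1: Select minimum 2 at index 1, swap -> [2, 12, 15, 17, 11]
Pass 2: Select minimum 11 at index 4, swap -> [2, 11, 15, 17, 12]
Pass 3: Select minimum 12 at index 4, swap -> [2, 11, 12, 17, 15]


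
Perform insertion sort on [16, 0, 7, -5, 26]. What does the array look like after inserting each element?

First element 16 is already 'sorted'
Insert 0: shifted 1 elements -> [0, 16, 7, -5, 26]
Insert 7: shifted 1 elements -> [0, 7, 16, -5, 26]
Insert -5: shifted 3 elements -> [-5, 0, 7, 16, 26]
Insert 26: shifted 0 elements -> [-5, 0, 7, 16, 26]


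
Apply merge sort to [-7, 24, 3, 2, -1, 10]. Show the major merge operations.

Divide and conquer:
  Merge [24] + [3] -> [3, 24]
  Merge [-7] + [3, 24] -> [-7, 3, 24]
  Merge [-1] + [10] -> [-1, 10]
  Merge [2] + [-1, 10] -> [-1, 2, 10]
  Merge [-7, 3, 24] + [-1, 2, 10] -> [-7, -1, 2, 3, 10, 24]


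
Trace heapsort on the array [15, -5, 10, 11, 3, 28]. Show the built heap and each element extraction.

Build heap: [28, 11, 15, -5, 3, 10]
Extract 28: [15, 11, 10, -5, 3, 28]
Extract 15: [11, 3, 10, -5, 15, 28]
Extract 11: [10, 3, -5, 11, 15, 28]
Extract 10: [3, -5, 10, 11, 15, 28]
Extract 3: [-5, 3, 10, 11, 15, 28]


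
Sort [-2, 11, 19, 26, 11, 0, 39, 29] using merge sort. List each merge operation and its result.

Divide and conquer:
  Merge [-2] + [11] -> [-2, 11]
  Merge [19] + [26] -> [19, 26]
  Merge [-2, 11] + [19, 26] -> [-2, 11, 19, 26]
  Merge [11] + [0] -> [0, 11]
  Merge [39] + [29] -> [29, 39]
  Merge [0, 11] + [29, 39] -> [0, 11, 29, 39]
  Merge [-2, 11, 19, 26] + [0, 11, 29, 39] -> [-2, 0, 11, 11, 19, 26, 29, 39]


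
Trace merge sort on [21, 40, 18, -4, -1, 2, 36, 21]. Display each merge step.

Divide and conquer:
  Merge [21] + [40] -> [21, 40]
  Merge [18] + [-4] -> [-4, 18]
  Merge [21, 40] + [-4, 18] -> [-4, 18, 21, 40]
  Merge [-1] + [2] -> [-1, 2]
  Merge [36] + [21] -> [21, 36]
  Merge [-1, 2] + [21, 36] -> [-1, 2, 21, 36]
  Merge [-4, 18, 21, 40] + [-1, 2, 21, 36] -> [-4, -1, 2, 18, 21, 21, 36, 40]


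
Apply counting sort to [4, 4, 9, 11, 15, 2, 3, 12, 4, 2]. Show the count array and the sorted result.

Count array: [0, 0, 2, 1, 3, 0, 0, 0, 0, 1, 0, 1, 1, 0, 0, 1]
(count[i] = number of elements equal to i)
Cumulative count: [0, 0, 2, 3, 6, 6, 6, 6, 6, 7, 7, 8, 9, 9, 9, 10]
Sorted: [2, 2, 3, 4, 4, 4, 9, 11, 12, 15]


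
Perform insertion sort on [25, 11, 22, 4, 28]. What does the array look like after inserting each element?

First element 25 is already 'sorted'
Insert 11: shifted 1 elements -> [11, 25, 22, 4, 28]
Insert 22: shifted 1 elements -> [11, 22, 25, 4, 28]
Insert 4: shifted 3 elements -> [4, 11, 22, 25, 28]
Insert 28: shifted 0 elements -> [4, 11, 22, 25, 28]


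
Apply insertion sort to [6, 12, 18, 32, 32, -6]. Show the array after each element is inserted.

First element 6 is already 'sorted'
Insert 12: shifted 0 elements -> [6, 12, 18, 32, 32, -6]
Insert 18: shifted 0 elements -> [6, 12, 18, 32, 32, -6]
Insert 32: shifted 0 elements -> [6, 12, 18, 32, 32, -6]
Insert 32: shifted 0 elements -> [6, 12, 18, 32, 32, -6]
Insert -6: shifted 5 elements -> [-6, 6, 12, 18, 32, 32]


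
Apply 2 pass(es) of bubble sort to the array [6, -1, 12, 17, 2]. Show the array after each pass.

After pass 1: [-1, 6, 12, 2, 17] (2 swaps)
After pass 2: [-1, 6, 2, 12, 17] (1 swaps)
Total swaps: 3


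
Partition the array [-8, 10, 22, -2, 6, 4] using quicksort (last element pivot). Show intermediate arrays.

Partition 1: pivot=4 at index 2 -> [-8, -2, 4, 10, 6, 22]
Partition 2: pivot=-2 at index 1 -> [-8, -2, 4, 10, 6, 22]
Partition 3: pivot=22 at index 5 -> [-8, -2, 4, 10, 6, 22]
Partition 4: pivot=6 at index 3 -> [-8, -2, 4, 6, 10, 22]


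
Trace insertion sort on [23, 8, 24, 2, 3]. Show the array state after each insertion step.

First element 23 is already 'sorted'
Insert 8: shifted 1 elements -> [8, 23, 24, 2, 3]
Insert 24: shifted 0 elements -> [8, 23, 24, 2, 3]
Insert 2: shifted 3 elements -> [2, 8, 23, 24, 3]
Insert 3: shifted 3 elements -> [2, 3, 8, 23, 24]


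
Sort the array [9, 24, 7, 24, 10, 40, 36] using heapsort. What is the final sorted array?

Build heap: [40, 24, 36, 24, 10, 7, 9]
Extract 40: [36, 24, 9, 24, 10, 7, 40]
Extract 36: [24, 24, 9, 7, 10, 36, 40]
Extract 24: [24, 10, 9, 7, 24, 36, 40]
Extract 24: [10, 7, 9, 24, 24, 36, 40]
Extract 10: [9, 7, 10, 24, 24, 36, 40]
Extract 9: [7, 9, 10, 24, 24, 36, 40]


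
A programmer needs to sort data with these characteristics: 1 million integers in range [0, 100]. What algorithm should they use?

Best choice: Counting sort
Reason: O(n + k) where k=100 is small; linear time beats O(n log n)


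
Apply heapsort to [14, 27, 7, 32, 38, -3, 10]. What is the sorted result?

Build heap: [38, 32, 10, 14, 27, -3, 7]
Extract 38: [32, 27, 10, 14, 7, -3, 38]
Extract 32: [27, 14, 10, -3, 7, 32, 38]
Extract 27: [14, 7, 10, -3, 27, 32, 38]
Extract 14: [10, 7, -3, 14, 27, 32, 38]
Extract 10: [7, -3, 10, 14, 27, 32, 38]
Extract 7: [-3, 7, 10, 14, 27, 32, 38]


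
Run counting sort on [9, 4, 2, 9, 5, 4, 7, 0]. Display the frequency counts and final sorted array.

Count array: [1, 0, 1, 0, 2, 1, 0, 1, 0, 2]
(count[i] = number of elements equal to i)
Cumulative count: [1, 1, 2, 2, 4, 5, 5, 6, 6, 8]
Sorted: [0, 2, 4, 4, 5, 7, 9, 9]


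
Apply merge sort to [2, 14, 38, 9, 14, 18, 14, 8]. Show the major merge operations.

Divide and conquer:
  Merge [2] + [14] -> [2, 14]
  Merge [38] + [9] -> [9, 38]
  Merge [2, 14] + [9, 38] -> [2, 9, 14, 38]
  Merge [14] + [18] -> [14, 18]
  Merge [14] + [8] -> [8, 14]
  Merge [14, 18] + [8, 14] -> [8, 14, 14, 18]
  Merge [2, 9, 14, 38] + [8, 14, 14, 18] -> [2, 8, 9, 14, 14, 14, 18, 38]


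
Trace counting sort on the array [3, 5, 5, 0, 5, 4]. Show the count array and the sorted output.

Count array: [1, 0, 0, 1, 1, 3]
(count[i] = number of elements equal to i)
Cumulative count: [1, 1, 1, 2, 3, 6]
Sorted: [0, 3, 4, 5, 5, 5]


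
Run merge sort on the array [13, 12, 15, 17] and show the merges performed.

Divide and conquer:
  Merge [13] + [12] -> [12, 13]
  Merge [15] + [17] -> [15, 17]
  Merge [12, 13] + [15, 17] -> [12, 13, 15, 17]


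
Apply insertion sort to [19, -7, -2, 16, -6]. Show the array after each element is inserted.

First element 19 is already 'sorted'
Insert -7: shifted 1 elements -> [-7, 19, -2, 16, -6]
Insert -2: shifted 1 elements -> [-7, -2, 19, 16, -6]
Insert 16: shifted 1 elements -> [-7, -2, 16, 19, -6]
Insert -6: shifted 3 elements -> [-7, -6, -2, 16, 19]


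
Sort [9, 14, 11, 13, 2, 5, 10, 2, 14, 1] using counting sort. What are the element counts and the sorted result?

Count array: [0, 1, 2, 0, 0, 1, 0, 0, 0, 1, 1, 1, 0, 1, 2]
(count[i] = number of elements equal to i)
Cumulative count: [0, 1, 3, 3, 3, 4, 4, 4, 4, 5, 6, 7, 7, 8, 10]
Sorted: [1, 2, 2, 5, 9, 10, 11, 13, 14, 14]


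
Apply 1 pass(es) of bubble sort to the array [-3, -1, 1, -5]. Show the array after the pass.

After pass 1: [-3, -1, -5, 1] (1 swaps)
Total swaps: 1


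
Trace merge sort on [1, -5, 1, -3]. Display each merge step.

Divide and conquer:
  Merge [1] + [-5] -> [-5, 1]
  Merge [1] + [-3] -> [-3, 1]
  Merge [-5, 1] + [-3, 1] -> [-5, -3, 1, 1]


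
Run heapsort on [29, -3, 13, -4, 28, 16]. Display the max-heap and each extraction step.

Build heap: [29, 28, 16, -4, -3, 13]
Extract 29: [28, 13, 16, -4, -3, 29]
Extract 28: [16, 13, -3, -4, 28, 29]
Extract 16: [13, -4, -3, 16, 28, 29]
Extract 13: [-3, -4, 13, 16, 28, 29]
Extract -3: [-4, -3, 13, 16, 28, 29]


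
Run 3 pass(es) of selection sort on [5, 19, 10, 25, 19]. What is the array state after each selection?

Pass 1: Select minimum 5 at index 0, swap -> [5, 19, 10, 25, 19]
Pass 2: Select minimum 10 at index 2, swap -> [5, 10, 19, 25, 19]
Pass 3: Select minimum 19 at index 2, swap -> [5, 10, 19, 25, 19]


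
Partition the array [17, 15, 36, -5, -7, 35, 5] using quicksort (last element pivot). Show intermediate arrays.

Partition 1: pivot=5 at index 2 -> [-5, -7, 5, 17, 15, 35, 36]
Partition 2: pivot=-7 at index 0 -> [-7, -5, 5, 17, 15, 35, 36]
Partition 3: pivot=36 at index 6 -> [-7, -5, 5, 17, 15, 35, 36]
Partition 4: pivot=35 at index 5 -> [-7, -5, 5, 17, 15, 35, 36]
Partition 5: pivot=15 at index 3 -> [-7, -5, 5, 15, 17, 35, 36]


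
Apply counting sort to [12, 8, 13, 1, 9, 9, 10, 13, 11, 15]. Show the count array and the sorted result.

Count array: [0, 1, 0, 0, 0, 0, 0, 0, 1, 2, 1, 1, 1, 2, 0, 1]
(count[i] = number of elements equal to i)
Cumulative count: [0, 1, 1, 1, 1, 1, 1, 1, 2, 4, 5, 6, 7, 9, 9, 10]
Sorted: [1, 8, 9, 9, 10, 11, 12, 13, 13, 15]


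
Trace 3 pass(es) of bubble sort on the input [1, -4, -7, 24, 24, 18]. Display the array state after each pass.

After pass 1: [-4, -7, 1, 24, 18, 24] (3 swaps)
After pass 2: [-7, -4, 1, 18, 24, 24] (2 swaps)
After pass 3: [-7, -4, 1, 18, 24, 24] (0 swaps)
Total swaps: 5


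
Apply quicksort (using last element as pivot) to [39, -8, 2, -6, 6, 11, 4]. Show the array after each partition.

Partition 1: pivot=4 at index 3 -> [-8, 2, -6, 4, 6, 11, 39]
Partition 2: pivot=-6 at index 1 -> [-8, -6, 2, 4, 6, 11, 39]
Partition 3: pivot=39 at index 6 -> [-8, -6, 2, 4, 6, 11, 39]
Partition 4: pivot=11 at index 5 -> [-8, -6, 2, 4, 6, 11, 39]


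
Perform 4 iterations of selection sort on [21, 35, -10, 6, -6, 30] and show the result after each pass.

Pass 1: Select minimum -10 at index 2, swap -> [-10, 35, 21, 6, -6, 30]
Pass 2: Select minimum -6 at index 4, swap -> [-10, -6, 21, 6, 35, 30]
Pass 3: Select minimum 6 at index 3, swap -> [-10, -6, 6, 21, 35, 30]
Pass 4: Select minimum 21 at index 3, swap -> [-10, -6, 6, 21, 35, 30]


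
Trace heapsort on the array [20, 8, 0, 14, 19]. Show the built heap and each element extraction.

Build heap: [20, 19, 0, 14, 8]
Extract 20: [19, 14, 0, 8, 20]
Extract 19: [14, 8, 0, 19, 20]
Extract 14: [8, 0, 14, 19, 20]
Extract 8: [0, 8, 14, 19, 20]


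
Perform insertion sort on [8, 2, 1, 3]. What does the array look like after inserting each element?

First element 8 is already 'sorted'
Insert 2: shifted 1 elements -> [2, 8, 1, 3]
Insert 1: shifted 2 elements -> [1, 2, 8, 3]
Insert 3: shifted 1 elements -> [1, 2, 3, 8]


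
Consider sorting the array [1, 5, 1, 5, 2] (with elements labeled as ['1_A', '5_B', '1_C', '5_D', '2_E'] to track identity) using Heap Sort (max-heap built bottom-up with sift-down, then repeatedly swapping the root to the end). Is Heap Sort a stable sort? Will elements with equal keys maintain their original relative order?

Trace Heap Sort on the labeled array (the key is the number; the letter only tracks identity):
  Build max-heap: [5_B, 5_D, 1_C, 1_A, 2_E]
  Swap root 5_B to index 4, re-heapify first 4 -> [5_D, 2_E, 1_C, 1_A, 5_B]
  Swap root 5_D to index 3, re-heapify first 3 -> [2_E, 1_A, 1_C, 5_D, 5_B]
  Swap root 2_E to index 2, re-heapify first 2 -> [1_C, 1_A, 2_E, 5_D, 5_B]
  Swap root 1_C to index 1, re-heapify first 1 -> [1_A, 1_C, 2_E, 5_D, 5_B]
Final order: [1_A, 1_C, 2_E, 5_D, 5_B]
Equal keys:
  value 1: originally 1_A, 1_C; after sorting 1_A, 1_C -> order preserved
  value 5: originally 5_B, 5_D; after sorting 5_D, 5_B -> order changed
Equal keys were reordered, so Heap Sort is not stable: heap construction and root-to-end swaps move elements without regard to the original order of equal keys. (One such input is enough; an unstable sort may happen to preserve order on other inputs, but it gives no guarantee.)
Answer: Not stable


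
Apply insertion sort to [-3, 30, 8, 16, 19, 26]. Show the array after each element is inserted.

First element -3 is already 'sorted'
Insert 30: shifted 0 elements -> [-3, 30, 8, 16, 19, 26]
Insert 8: shifted 1 elements -> [-3, 8, 30, 16, 19, 26]
Insert 16: shifted 1 elements -> [-3, 8, 16, 30, 19, 26]
Insert 19: shifted 1 elements -> [-3, 8, 16, 19, 30, 26]
Insert 26: shifted 1 elements -> [-3, 8, 16, 19, 26, 30]


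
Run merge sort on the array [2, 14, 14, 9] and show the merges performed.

Divide and conquer:
  Merge [2] + [14] -> [2, 14]
  Merge [14] + [9] -> [9, 14]
  Merge [2, 14] + [9, 14] -> [2, 9, 14, 14]


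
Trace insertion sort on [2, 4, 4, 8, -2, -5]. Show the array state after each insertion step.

First element 2 is already 'sorted'
Insert 4: shifted 0 elements -> [2, 4, 4, 8, -2, -5]
Insert 4: shifted 0 elements -> [2, 4, 4, 8, -2, -5]
Insert 8: shifted 0 elements -> [2, 4, 4, 8, -2, -5]
Insert -2: shifted 4 elements -> [-2, 2, 4, 4, 8, -5]
Insert -5: shifted 5 elements -> [-5, -2, 2, 4, 4, 8]


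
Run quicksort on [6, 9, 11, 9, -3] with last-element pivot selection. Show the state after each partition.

Partition 1: pivot=-3 at index 0 -> [-3, 9, 11, 9, 6]
Partition 2: pivot=6 at index 1 -> [-3, 6, 11, 9, 9]
Partition 3: pivot=9 at index 3 -> [-3, 6, 9, 9, 11]


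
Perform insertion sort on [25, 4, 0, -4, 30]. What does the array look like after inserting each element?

First element 25 is already 'sorted'
Insert 4: shifted 1 elements -> [4, 25, 0, -4, 30]
Insert 0: shifted 2 elements -> [0, 4, 25, -4, 30]
Insert -4: shifted 3 elements -> [-4, 0, 4, 25, 30]
Insert 30: shifted 0 elements -> [-4, 0, 4, 25, 30]


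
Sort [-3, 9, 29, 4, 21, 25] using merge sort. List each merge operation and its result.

Divide and conquer:
  Merge [9] + [29] -> [9, 29]
  Merge [-3] + [9, 29] -> [-3, 9, 29]
  Merge [21] + [25] -> [21, 25]
  Merge [4] + [21, 25] -> [4, 21, 25]
  Merge [-3, 9, 29] + [4, 21, 25] -> [-3, 4, 9, 21, 25, 29]


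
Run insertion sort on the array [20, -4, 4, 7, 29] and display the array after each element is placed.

First element 20 is already 'sorted'
Insert -4: shifted 1 elements -> [-4, 20, 4, 7, 29]
Insert 4: shifted 1 elements -> [-4, 4, 20, 7, 29]
Insert 7: shifted 1 elements -> [-4, 4, 7, 20, 29]
Insert 29: shifted 0 elements -> [-4, 4, 7, 20, 29]


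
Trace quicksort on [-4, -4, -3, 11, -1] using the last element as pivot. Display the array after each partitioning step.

Partition 1: pivot=-1 at index 3 -> [-4, -4, -3, -1, 11]
Partition 2: pivot=-3 at index 2 -> [-4, -4, -3, -1, 11]
Partition 3: pivot=-4 at index 1 -> [-4, -4, -3, -1, 11]


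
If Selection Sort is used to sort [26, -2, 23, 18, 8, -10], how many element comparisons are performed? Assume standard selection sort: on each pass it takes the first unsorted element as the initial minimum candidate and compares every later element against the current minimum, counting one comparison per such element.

Pass 1: scan indices 1..5 for the minimum = 5 comparison(s); min is -10, place at index 0 -> [-10, -2, 23, 18, 8, 26]
Pass 2: scan indices 2..5 for the minimum = 4 comparison(s); min is -2, place at index 1 -> [-10, -2, 23, 18, 8, 26]
Pass 3: scan indices 3..5 for the minimum = 3 comparison(s); min is 8, place at index 2 -> [-10, -2, 8, 18, 23, 26]
Pass 4: scan indices 4..5 for the minimum = 2 comparison(s); min is 18, place at index 3 -> [-10, -2, 8, 18, 23, 26]
Pass 5: scan indices 5..5 for the minimum = 1 comparison(s); min is 23, place at index 4 -> [-10, -2, 8, 18, 23, 26]
Selection sort always scans the whole unsorted suffix, so the count is (n-1) + (n-2) + ... + 1 = n(n-1)/2 = 6*5/2 = 15 regardless of the input order.
Total comparisons: 5 + 4 + 3 + 2 + 1 = 15


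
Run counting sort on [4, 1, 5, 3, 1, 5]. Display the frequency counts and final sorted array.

Count array: [0, 2, 0, 1, 1, 2]
(count[i] = number of elements equal to i)
Cumulative count: [0, 2, 2, 3, 4, 6]
Sorted: [1, 1, 3, 4, 5, 5]


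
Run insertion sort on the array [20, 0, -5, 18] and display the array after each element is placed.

First element 20 is already 'sorted'
Insert 0: shifted 1 elements -> [0, 20, -5, 18]
Insert -5: shifted 2 elements -> [-5, 0, 20, 18]
Insert 18: shifted 1 elements -> [-5, 0, 18, 20]


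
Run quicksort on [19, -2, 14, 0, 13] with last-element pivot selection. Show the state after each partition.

Partition 1: pivot=13 at index 2 -> [-2, 0, 13, 19, 14]
Partition 2: pivot=0 at index 1 -> [-2, 0, 13, 19, 14]
Partition 3: pivot=14 at index 3 -> [-2, 0, 13, 14, 19]


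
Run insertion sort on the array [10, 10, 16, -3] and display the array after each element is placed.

First element 10 is already 'sorted'
Insert 10: shifted 0 elements -> [10, 10, 16, -3]
Insert 16: shifted 0 elements -> [10, 10, 16, -3]
Insert -3: shifted 3 elements -> [-3, 10, 10, 16]


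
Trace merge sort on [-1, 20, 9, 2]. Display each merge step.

Divide and conquer:
  Merge [-1] + [20] -> [-1, 20]
  Merge [9] + [2] -> [2, 9]
  Merge [-1, 20] + [2, 9] -> [-1, 2, 9, 20]


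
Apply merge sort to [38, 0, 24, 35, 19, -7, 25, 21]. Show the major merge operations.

Divide and conquer:
  Merge [38] + [0] -> [0, 38]
  Merge [24] + [35] -> [24, 35]
  Merge [0, 38] + [24, 35] -> [0, 24, 35, 38]
  Merge [19] + [-7] -> [-7, 19]
  Merge [25] + [21] -> [21, 25]
  Merge [-7, 19] + [21, 25] -> [-7, 19, 21, 25]
  Merge [0, 24, 35, 38] + [-7, 19, 21, 25] -> [-7, 0, 19, 21, 24, 25, 35, 38]


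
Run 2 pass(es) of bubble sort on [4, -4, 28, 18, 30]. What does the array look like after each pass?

After pass 1: [-4, 4, 18, 28, 30] (2 swaps)
After pass 2: [-4, 4, 18, 28, 30] (0 swaps)
Total swaps: 2


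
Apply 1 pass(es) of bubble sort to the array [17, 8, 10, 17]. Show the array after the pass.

After pass 1: [8, 10, 17, 17] (2 swaps)
Total swaps: 2


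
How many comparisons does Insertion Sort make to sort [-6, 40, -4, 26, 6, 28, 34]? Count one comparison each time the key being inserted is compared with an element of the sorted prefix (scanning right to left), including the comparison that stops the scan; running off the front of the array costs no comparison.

Insert 40: -6 <= 40 (stop) = 1 comparison(s) -> [-6, 40, -4, 26, 6, 28, 34]
Insert -4: 40 > -4 (shift), -6 <= -4 (stop) = 2 comparison(s) -> [-6, -4, 40, 26, 6, 28, 34]
Insert 26: 40 > 26 (shift), -4 <= 26 (stop) = 2 comparison(s) -> [-6, -4, 26, 40, 6, 28, 34]
Insert 6: 40 > 6 (shift), 26 > 6 (shift), -4 <= 6 (stop) = 3 comparison(s) -> [-6, -4, 6, 26, 40, 28, 34]
Insert 28: 40 > 28 (shift), 26 <= 28 (stop) = 2 comparison(s) -> [-6, -4, 6, 26, 28, 40, 34]
Insert 34: 40 > 34 (shift), 28 <= 34 (stop) = 2 comparison(s) -> [-6, -4, 6, 26, 28, 34, 40]
Total comparisons: 1 + 2 + 2 + 3 + 2 + 2 = 12
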